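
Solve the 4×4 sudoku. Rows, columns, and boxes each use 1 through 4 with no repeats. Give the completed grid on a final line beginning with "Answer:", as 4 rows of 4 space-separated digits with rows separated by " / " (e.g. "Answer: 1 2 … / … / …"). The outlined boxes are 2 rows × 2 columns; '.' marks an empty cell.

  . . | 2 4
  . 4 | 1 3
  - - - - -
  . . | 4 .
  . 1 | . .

Step 1. [r3c2∈{2,3}] col 2 places 2 nowhere but r3c2. So r3c2=2.
Step 2. [r3c1∈{3}] nothing but 3 survives at r3c1. So r3c1=3.
Step 3. [r3c4∈{1}] r3c4's peers cover all but 1 ⇒ r3c4=1.
Step 4. [r4c1∈{4}] nothing but 4 survives at r4c1 ⇒ r4c1=4.
Step 5. [r4c4∈{2}] r4c4's peers cover all but 2. So r4c4=2.
Step 6. [r2c1∈{2}] only 2 remains possible at r2c1 ⇒ r2c1=2.
Step 7. [r1c2∈{3}] nothing but 3 survives at r1c2, so r1c2=3.
Step 8. [r4c3∈{3}] r4c3 has the single candidate 3 ⇒ r4c3=3.
Step 9. [r1c1∈{1}] r1c1 is down to just 1. So r1c1=1.

Answer: 1 3 2 4 / 2 4 1 3 / 3 2 4 1 / 4 1 3 2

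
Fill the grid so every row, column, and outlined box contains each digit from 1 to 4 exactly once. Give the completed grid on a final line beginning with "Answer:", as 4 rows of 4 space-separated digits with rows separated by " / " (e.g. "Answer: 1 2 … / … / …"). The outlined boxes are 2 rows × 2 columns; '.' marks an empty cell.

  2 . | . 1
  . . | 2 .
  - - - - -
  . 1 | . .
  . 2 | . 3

Step 1. [r3c3∈{4}] r3c3 has the single candidate 4. So r3c3=4.
Step 2. [r1c2∈{3,4}] 4 has one home in row 1: r1c2, so r1c2=4.
Step 3. [r2c1∈{1,3}] row 2 places 1 nowhere but r2c1, so r2c1=1.
Step 4. [r4c1∈{4}] r4c1 has the single candidate 4. So r4c1=4.
Step 5. [r3c1∈{3}] r3c1 is down to just 3 ⇒ r3c1=3.
Step 6. [r4c3∈{1}] r4c3's peers cover all but 1, so r4c3=1.
Step 7. [r1c3∈{3}] r1c3 has the single candidate 3. So r1c3=3.
Step 8. [r2c2∈{3}] r2c2 is down to just 3, so r2c2=3.
Step 9. [r3c4∈{2}] nothing but 2 survives at r3c4 ⇒ r3c4=2.
Step 10. [r2c4∈{4}] only 4 remains possible at r2c4, so r2c4=4.

Answer: 2 4 3 1 / 1 3 2 4 / 3 1 4 2 / 4 2 1 3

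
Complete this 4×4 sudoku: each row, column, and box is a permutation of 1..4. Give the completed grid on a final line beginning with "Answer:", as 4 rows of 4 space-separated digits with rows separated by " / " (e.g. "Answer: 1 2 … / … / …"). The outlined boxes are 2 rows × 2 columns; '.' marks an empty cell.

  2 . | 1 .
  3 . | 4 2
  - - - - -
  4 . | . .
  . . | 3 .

Step 1. [r4c1∈{1}] only 1 remains possible at r4c1. So r4c1=1.
Step 2. [r3c3∈{2}] only 2 remains possible at r3c3 ⇒ r3c3=2.
Step 3. [r4c2∈{2}] r4c2's peers cover all but 2. So r4c2=2.
Step 4. [r1c4∈{3}] nothing but 3 survives at r1c4. So r1c4=3.
Step 5. [r3c2∈{3}] r3c2's peers cover all but 3, so r3c2=3.
Step 6. [r2c2∈{1}] r2c2 has the single candidate 1, so r2c2=1.
Step 7. [r3c4∈{1}] r3c4's peers cover all but 1. So r3c4=1.
Step 8. [r1c2∈{4}] r1c2 has the single candidate 4. So r1c2=4.
Step 9. [r4c4∈{4}] r4c4's peers cover all but 4. So r4c4=4.

Answer: 2 4 1 3 / 3 1 4 2 / 4 3 2 1 / 1 2 3 4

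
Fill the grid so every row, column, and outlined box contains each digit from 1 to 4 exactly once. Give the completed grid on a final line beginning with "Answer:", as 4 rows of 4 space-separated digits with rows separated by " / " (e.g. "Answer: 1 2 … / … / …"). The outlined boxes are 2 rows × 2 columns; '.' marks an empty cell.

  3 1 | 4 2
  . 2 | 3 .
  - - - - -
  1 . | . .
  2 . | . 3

Step 1. [r3c2∈{3,4}] r3c2 is the only open cell in row 3 admitting 3, so r3c2=3.
Step 2. [r2c4∈{1}] only 1 remains possible at r2c4. So r2c4=1.
Step 3. [r3c4∈{4}] nothing but 4 survives at r3c4 ⇒ r3c4=4.
Step 4. [r3c3∈{2}] nothing but 2 survives at r3c3. So r3c3=2.
Step 5. [r4c3∈{1}] nothing but 1 survives at r4c3, so r4c3=1.
Step 6. [r4c2∈{4}] nothing but 4 survives at r4c2. So r4c2=4.
Step 7. [r2c1∈{4}] nothing but 4 survives at r2c1 ⇒ r2c1=4.

Answer: 3 1 4 2 / 4 2 3 1 / 1 3 2 4 / 2 4 1 3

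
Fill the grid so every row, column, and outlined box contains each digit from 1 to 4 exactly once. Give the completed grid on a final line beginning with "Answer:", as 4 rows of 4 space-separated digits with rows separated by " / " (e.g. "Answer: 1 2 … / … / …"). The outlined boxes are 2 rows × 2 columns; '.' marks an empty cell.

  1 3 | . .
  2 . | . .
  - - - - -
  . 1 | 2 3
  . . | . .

Step 1. [r1c3∈{4}] r1c3 is down to just 4. So r1c3=4.
Step 2. [r4c4∈{1,4}] 4 has one home in col 4: r4c4, so r4c4=4.
Step 3. [r4c3∈{1}] nothing but 1 survives at r4c3 ⇒ r4c3=1.
Step 4. [r1c4∈{2}] nothing but 2 survives at r1c4 ⇒ r1c4=2.
Step 5. [r2c4∈{1}] r2c4's peers cover all but 1 ⇒ r2c4=1.
Step 6. [r2c3∈{3}] r2c3 is down to just 3, so r2c3=3.
Step 7. [r3c1∈{4}] r3c1 has the single candidate 4 ⇒ r3c1=4.
Step 8. [r4c2∈{2}] r4c2's peers cover all but 2, so r4c2=2.
Step 9. [r4c1∈{3}] r4c1 is down to just 3 ⇒ r4c1=3.
Step 10. [r2c2∈{4}] only 4 remains possible at r2c2. So r2c2=4.

Answer: 1 3 4 2 / 2 4 3 1 / 4 1 2 3 / 3 2 1 4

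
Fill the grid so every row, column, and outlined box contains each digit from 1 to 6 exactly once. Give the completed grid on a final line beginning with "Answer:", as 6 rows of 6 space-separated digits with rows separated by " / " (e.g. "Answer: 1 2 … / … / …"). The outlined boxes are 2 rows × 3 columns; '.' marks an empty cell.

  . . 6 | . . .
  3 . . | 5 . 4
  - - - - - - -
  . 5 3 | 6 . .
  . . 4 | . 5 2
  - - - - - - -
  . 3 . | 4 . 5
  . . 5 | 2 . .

Step 1. [r6c6∈{1,3,6}] col 6 places 6 nowhere but r6c6. So r6c6=6.
Step 2. [r5c5∈{1}] only 1 remains possible at r5c5. So r5c5=1.
Step 3. [r2c3∈{1,2}] 1 has one home in col 3: r2c3, so r2c3=1.
Step 4. [r3c1∈{1,2}] across row 3, 2 lands solely at r3c1 ⇒ r3c1=2.
Step 5. [r1c6∈{1,3}] col 6 places 3 nowhere but r1c6. So r1c6=3.
Step 6. [r1c5∈{2}] r1c5 is down to just 2. So r1c5=2.
Step 7. [r4c2∈{1,6}] 6 has one home in col 2: r4c2 ⇒ r4c2=6.
Step 8. [r4c1∈{1}] r4c1's peers cover all but 1, so r4c1=1.
Step 9. [r1c2∈{4}] r1c2 is down to just 4, so r1c2=4.
Step 10. [r6c5∈{3}] r6c5 is down to just 3 ⇒ r6c5=3.
Step 11. [r6c2∈{1}] r6c2 has the single candidate 1. So r6c2=1.
Step 12. [r2c2∈{2}] r2c2's peers cover all but 2 ⇒ r2c2=2.
Step 13. [r1c1∈{5}] r1c1 is down to just 5, so r1c1=5.
Step 14. [r5c3∈{2}] nothing but 2 survives at r5c3. So r5c3=2.
Step 15. [r3c6∈{1}] r3c6 has the single candidate 1. So r3c6=1.
Step 16. [r3c5∈{4}] nothing but 4 survives at r3c5. So r3c5=4.
Step 17. [r5c1∈{6}] r5c1's peers cover all but 6. So r5c1=6.
Step 18. [r2c5∈{6}] r2c5 is down to just 6 ⇒ r2c5=6.
Step 19. [r4c4∈{3}] r4c4 is down to just 3. So r4c4=3.
Step 20. [r6c1∈{4}] r6c1 is down to just 4, so r6c1=4.
Step 21. [r1c4∈{1}] r1c4 is down to just 1, so r1c4=1.

Answer: 5 4 6 1 2 3 / 3 2 1 5 6 4 / 2 5 3 6 4 1 / 1 6 4 3 5 2 / 6 3 2 4 1 5 / 4 1 5 2 3 6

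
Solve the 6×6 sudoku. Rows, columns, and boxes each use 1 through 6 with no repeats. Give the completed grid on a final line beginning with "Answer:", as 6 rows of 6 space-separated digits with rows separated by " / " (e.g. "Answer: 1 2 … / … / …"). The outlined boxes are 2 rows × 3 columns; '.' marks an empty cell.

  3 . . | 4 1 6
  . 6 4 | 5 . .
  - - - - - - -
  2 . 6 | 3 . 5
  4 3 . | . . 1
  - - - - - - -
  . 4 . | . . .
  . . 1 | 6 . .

Step 1. [r5c3∈{2,3,5}] in col 3, 3 fits only at r5c3 ⇒ r5c3=3.
Step 2. [r5c6∈{2}] only 2 remains possible at r5c6, so r5c6=2.
Step 3. [r6c1∈{5}] r6c1 has the single candidate 5. So r6c1=5.
Step 4. [r2c5∈{2,3}] row 2 places 2 nowhere but r2c5 ⇒ r2c5=2.
Step 5. [r6c6∈{3,4}] in col 6, 4 fits only at r6c6 ⇒ r6c6=4.
Step 6. [r1c3∈{2,5}] col 3 places 2 nowhere but r1c3, so r1c3=2.
Step 7. [r6c2∈{2}] only 2 remains possible at r6c2 ⇒ r6c2=2.
Step 8. [r2c1∈{1}] nothing but 1 survives at r2c1. So r2c1=1.
Step 9. [r5c4∈{1}] r5c4's peers cover all but 1. So r5c4=1.
Step 10. [r4c5∈{6}] r4c5 is down to just 6. So r4c5=6.
Step 11. [r5c1∈{6}] r5c1's peers cover all but 6, so r5c1=6.
Step 12. [r5c5∈{5}] r5c5 has the single candidate 5, so r5c5=5.
Step 13. [r1c2∈{5}] r1c2 is down to just 5. So r1c2=5.
Step 14. [r4c4∈{2}] nothing but 2 survives at r4c4, so r4c4=2.
Step 15. [r4c3∈{5}] r4c3 has the single candidate 5 ⇒ r4c3=5.
Step 16. [r3c2∈{1}] r3c2 is down to just 1. So r3c2=1.
Step 17. [r2c6∈{3}] nothing but 3 survives at r2c6, so r2c6=3.
Step 18. [r6c5∈{3}] only 3 remains possible at r6c5 ⇒ r6c5=3.
Step 19. [r3c5∈{4}] nothing but 4 survives at r3c5, so r3c5=4.

Answer: 3 5 2 4 1 6 / 1 6 4 5 2 3 / 2 1 6 3 4 5 / 4 3 5 2 6 1 / 6 4 3 1 5 2 / 5 2 1 6 3 4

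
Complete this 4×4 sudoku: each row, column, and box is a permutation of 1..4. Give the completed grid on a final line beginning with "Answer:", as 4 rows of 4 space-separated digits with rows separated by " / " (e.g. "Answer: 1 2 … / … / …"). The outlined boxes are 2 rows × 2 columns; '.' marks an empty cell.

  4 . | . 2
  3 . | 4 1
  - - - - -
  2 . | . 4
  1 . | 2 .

Step 1. [r4c4∈{3}] nothing but 3 survives at r4c4 ⇒ r4c4=3.
Step 2. [r2c2∈{2}] only 2 remains possible at r2c2, so r2c2=2.
Step 3. [r3c3∈{1}] nothing but 1 survives at r3c3. So r3c3=1.
Step 4. [r1c3∈{3}] r1c3 has the single candidate 3 ⇒ r1c3=3.
Step 5. [r3c2∈{3}] nothing but 3 survives at r3c2. So r3c2=3.
Step 6. [r4c2∈{4}] nothing but 4 survives at r4c2. So r4c2=4.
Step 7. [r1c2∈{1}] r1c2 is down to just 1. So r1c2=1.

Answer: 4 1 3 2 / 3 2 4 1 / 2 3 1 4 / 1 4 2 3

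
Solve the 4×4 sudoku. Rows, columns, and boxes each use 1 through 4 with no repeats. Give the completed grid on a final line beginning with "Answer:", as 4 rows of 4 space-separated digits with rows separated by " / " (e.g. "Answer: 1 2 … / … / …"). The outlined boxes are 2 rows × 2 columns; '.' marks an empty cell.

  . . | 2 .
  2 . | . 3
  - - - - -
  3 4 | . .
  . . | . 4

Step 1. [r2c2∈{1}] r2c2 has the single candidate 1, so r2c2=1.
Step 2. [r3c3∈{1}] only 1 remains possible at r3c3 ⇒ r3c3=1.
Step 3. [r4c3∈{3}] r4c3 has the single candidate 3. So r4c3=3.
Step 4. [r1c1∈{4}] nothing but 4 survives at r1c1. So r1c1=4.
Step 5. [r1c4∈{1}] r1c4 is down to just 1. So r1c4=1.
Step 6. [r4c1∈{1}] nothing but 1 survives at r4c1 ⇒ r4c1=1.
Step 7. [r4c2∈{2}] nothing but 2 survives at r4c2 ⇒ r4c2=2.
Step 8. [r2c3∈{4}] only 4 remains possible at r2c3, so r2c3=4.
Step 9. [r3c4∈{2}] r3c4 has the single candidate 2. So r3c4=2.
Step 10. [r1c2∈{3}] r1c2's peers cover all but 3. So r1c2=3.

Answer: 4 3 2 1 / 2 1 4 3 / 3 4 1 2 / 1 2 3 4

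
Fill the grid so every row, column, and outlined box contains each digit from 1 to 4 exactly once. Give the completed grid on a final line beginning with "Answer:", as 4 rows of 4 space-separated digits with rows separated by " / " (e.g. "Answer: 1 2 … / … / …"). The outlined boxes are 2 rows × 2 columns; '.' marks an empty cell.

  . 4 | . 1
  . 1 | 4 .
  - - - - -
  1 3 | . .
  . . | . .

Step 1. [r3c3∈{2}] r3c3's peers cover all but 2. So r3c3=2.
Step 2. [r1c3∈{3}] r1c3 has the single candidate 3 ⇒ r1c3=3.
Step 3. [r1c1∈{2}] r1c1 is down to just 2, so r1c1=2.
Step 4. [r4c1∈{4}] only 4 remains possible at r4c1, so r4c1=4.
Step 5. [r4c2∈{2}] only 2 remains possible at r4c2 ⇒ r4c2=2.
Step 6. [r3c4∈{4}] r3c4's peers cover all but 4 ⇒ r3c4=4.
Step 7. [r2c4∈{2}] r2c4 is down to just 2, so r2c4=2.
Step 8. [r2c1∈{3}] r2c1 has the single candidate 3. So r2c1=3.
Step 9. [r4c4∈{3}] nothing but 3 survives at r4c4, so r4c4=3.
Step 10. [r4c3∈{1}] r4c3 has the single candidate 1 ⇒ r4c3=1.

Answer: 2 4 3 1 / 3 1 4 2 / 1 3 2 4 / 4 2 1 3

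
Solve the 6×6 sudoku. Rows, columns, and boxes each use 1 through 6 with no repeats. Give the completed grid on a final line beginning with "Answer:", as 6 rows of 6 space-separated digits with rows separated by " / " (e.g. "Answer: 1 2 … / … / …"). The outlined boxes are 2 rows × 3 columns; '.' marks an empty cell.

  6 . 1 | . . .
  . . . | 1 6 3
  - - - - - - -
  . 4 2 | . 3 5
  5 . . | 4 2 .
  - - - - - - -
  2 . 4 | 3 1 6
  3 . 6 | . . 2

Step 1. [r6c4∈{5}] r6c4 has the single candidate 5. So r6c4=5.
Step 2. [r1c2∈{2,3,5}] r1c2 is the only open cell in row 1 admitting 3 ⇒ r1c2=3.
Step 3. [r1c5∈{4,5}] row 1 places 5 nowhere but r1c5. So r1c5=5.
Step 4. [r6c2∈{1}] r6c2's peers cover all but 1 ⇒ r6c2=1.
Step 5. [r2c3∈{5}] r2c3 is down to just 5, so r2c3=5.
Step 6. [r4c2∈{6}] only 6 remains possible at r4c2. So r4c2=6.
Step 7. [r2c2∈{2}] nothing but 2 survives at r2c2 ⇒ r2c2=2.
Step 8. [r1c4∈{2}] nothing but 2 survives at r1c4. So r1c4=2.
Step 9. [r6c5∈{4}] r6c5 has the single candidate 4. So r6c5=4.
Step 10. [r5c2∈{5}] r5c2's peers cover all but 5, so r5c2=5.
Step 11. [r3c4∈{6}] r3c4 has the single candidate 6 ⇒ r3c4=6.
Step 12. [r4c6∈{1}] r4c6 has the single candidate 1, so r4c6=1.
Step 13. [r2c1∈{4}] r2c1's peers cover all but 4. So r2c1=4.
Step 14. [r1c6∈{4}] r1c6's peers cover all but 4. So r1c6=4.
Step 15. [r4c3∈{3}] r4c3 is down to just 3, so r4c3=3.
Step 16. [r3c1∈{1}] nothing but 1 survives at r3c1, so r3c1=1.

Answer: 6 3 1 2 5 4 / 4 2 5 1 6 3 / 1 4 2 6 3 5 / 5 6 3 4 2 1 / 2 5 4 3 1 6 / 3 1 6 5 4 2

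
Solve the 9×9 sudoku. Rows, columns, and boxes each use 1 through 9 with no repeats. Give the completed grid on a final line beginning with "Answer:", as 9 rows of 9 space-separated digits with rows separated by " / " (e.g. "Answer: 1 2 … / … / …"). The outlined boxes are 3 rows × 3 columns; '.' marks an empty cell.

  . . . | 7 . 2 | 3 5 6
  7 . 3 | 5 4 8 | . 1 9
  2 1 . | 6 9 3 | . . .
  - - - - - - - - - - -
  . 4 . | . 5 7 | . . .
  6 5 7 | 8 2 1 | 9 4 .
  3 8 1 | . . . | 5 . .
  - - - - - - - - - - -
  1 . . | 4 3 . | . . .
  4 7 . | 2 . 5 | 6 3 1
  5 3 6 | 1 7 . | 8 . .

Step 1. [r7c2∈{2,9}] col 2 places 2 nowhere but r7c2 ⇒ r7c2=2.
Step 2. [r4c3∈{2,9}] across col 3, 2 lands solely at r4c3, so r4c3=2.
Step 3. [r7c3∈{8,9}] across row 7, 8 lands solely at r7c3, so r7c3=8.
Step 4. [r7c7∈{7}] r7c7 is down to just 7 ⇒ r7c7=7.
Step 5. [r9c6∈{9}] r9c6's peers cover all but 9 ⇒ r9c6=9.
Step 6. [r3c7∈{4}] r3c7's peers cover all but 4. So r3c7=4.
Step 7. [r1c2∈{9}] only 9 remains possible at r1c2. So r1c2=9.
Step 8. [r6c5∈{6}] r6c5's peers cover all but 6, so r6c5=6.
Step 9. [r9c8∈{2}] r9c8's peers cover all but 2. So r9c8=2.
Step 10. [r4c4∈{3,9}] 3 has one home in col 4: r4c4. So r4c4=3.
Step 11. [r6c8∈{7}] only 7 remains possible at r6c8. So r6c8=7.
Step 12. [r4c9∈{8}] r4c9 is down to just 8. So r4c9=8.
Step 13. [r5c9∈{3}] r5c9's peers cover all but 3. So r5c9=3.
Step 14. [r7c9∈{5}] only 5 remains possible at r7c9, so r7c9=5.
Step 15. [r1c5∈{1}] r1c5 is down to just 1 ⇒ r1c5=1.
Step 16. [r1c1∈{8}] r1c1 has the single candidate 8, so r1c1=8.
Step 17. [r4c1∈{9}] r4c1 has the single candidate 9 ⇒ r4c1=9.
Step 18. [r3c8∈{8}] nothing but 8 survives at r3c8, so r3c8=8.
Step 19. [r1c3∈{4}] only 4 remains possible at r1c3 ⇒ r1c3=4.
Step 20. [r6c6∈{4}] r6c6's peers cover all but 4, so r6c6=4.
Step 21. [r4c8∈{6}] only 6 remains possible at r4c8, so r4c8=6.
Step 22. [r7c6∈{6}] r7c6 has the single candidate 6, so r7c6=6.
Step 23. [r7c8∈{9}] r7c8 has the single candidate 9, so r7c8=9.
Step 24. [r3c9∈{7}] only 7 remains possible at r3c9 ⇒ r3c9=7.
Step 25. [r6c9∈{2}] nothing but 2 survives at r6c9, so r6c9=2.
Step 26. [r3c3∈{5}] nothing but 5 survives at r3c3 ⇒ r3c3=5.
Step 27. [r8c5∈{8}] only 8 remains possible at r8c5. So r8c5=8.
Step 28. [r2c2∈{6}] only 6 remains possible at r2c2. So r2c2=6.
Step 29. [r6c4∈{9}] r6c4 is down to just 9. So r6c4=9.
Step 30. [r2c7∈{2}] r2c7 has the single candidate 2, so r2c7=2.
Step 31. [r8c3∈{9}] r8c3 is down to just 9 ⇒ r8c3=9.
Step 32. [r4c7∈{1}] r4c7 is down to just 1, so r4c7=1.
Step 33. [r9c9∈{4}] r9c9 is down to just 4 ⇒ r9c9=4.

Answer: 8 9 4 7 1 2 3 5 6 / 7 6 3 5 4 8 2 1 9 / 2 1 5 6 9 3 4 8 7 / 9 4 2 3 5 7 1 6 8 / 6 5 7 8 2 1 9 4 3 / 3 8 1 9 6 4 5 7 2 / 1 2 8 4 3 6 7 9 5 / 4 7 9 2 8 5 6 3 1 / 5 3 6 1 7 9 8 2 4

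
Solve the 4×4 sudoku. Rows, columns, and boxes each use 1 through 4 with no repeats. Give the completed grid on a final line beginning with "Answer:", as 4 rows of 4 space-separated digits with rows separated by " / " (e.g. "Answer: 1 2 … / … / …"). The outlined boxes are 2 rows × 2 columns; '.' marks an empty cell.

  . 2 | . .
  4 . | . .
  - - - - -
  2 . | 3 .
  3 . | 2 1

Step 1. [r1c1∈{1}] nothing but 1 survives at r1c1, so r1c1=1.
Step 2. [r1c4∈{3,4}] row 1 places 3 nowhere but r1c4. So r1c4=3.
Step 3. [r3c4∈{4}] r3c4's peers cover all but 4, so r3c4=4.
Step 4. [r2c3∈{1}] nothing but 1 survives at r2c3. So r2c3=1.
Step 5. [r4c2∈{4}] r4c2 is down to just 4. So r4c2=4.
Step 6. [r1c3∈{4}] nothing but 4 survives at r1c3, so r1c3=4.
Step 7. [r2c2∈{3}] r2c2 has the single candidate 3 ⇒ r2c2=3.
Step 8. [r3c2∈{1}] r3c2 is down to just 1, so r3c2=1.
Step 9. [r2c4∈{2}] r2c4 is down to just 2 ⇒ r2c4=2.

Answer: 1 2 4 3 / 4 3 1 2 / 2 1 3 4 / 3 4 2 1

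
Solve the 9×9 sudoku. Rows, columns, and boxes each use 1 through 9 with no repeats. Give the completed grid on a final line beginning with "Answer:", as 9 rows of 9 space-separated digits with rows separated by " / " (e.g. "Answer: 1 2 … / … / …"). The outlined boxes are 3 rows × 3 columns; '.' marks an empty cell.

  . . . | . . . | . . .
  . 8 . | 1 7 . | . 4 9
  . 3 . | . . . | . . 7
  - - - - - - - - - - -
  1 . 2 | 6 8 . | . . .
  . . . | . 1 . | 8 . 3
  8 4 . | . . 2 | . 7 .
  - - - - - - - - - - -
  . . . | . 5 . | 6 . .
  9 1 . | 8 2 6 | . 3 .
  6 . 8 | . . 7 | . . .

Step 1. [r4c6∈{3,4,5,9}] 3 has one home in row 4: r4c6 ⇒ r4c6=3.
Step 2. [r6c5∈{9}] only 9 remains possible at r6c5. So r6c5=9.
Step 3. [r2c6∈{5}] r2c6 is down to just 5, so r2c6=5.
Step 4. [r4c2∈{5,7,9}] r4c2 is the only open cell in row 4 admitting 7. So r4c2=7.
Step 5. [r5c8∈{2,5,6,9}] across row 5, 2 lands solely at r5c8, so r5c8=2.
Step 6. [r5c1∈{5}] only 5 remains possible at r5c1 ⇒ r5c1=5.
Step 7. [r7c1∈{2,3,4,7}] 3 has one home in col 1: r7c1 ⇒ r7c1=3.
Step 8. [r2c3∈{6}] nothing but 6 survives at r2c3, so r2c3=6.
Step 9. [r7c6∈{1,4,9}] r7c6 is the only open cell in col 6 admitting 1. So r7c6=1.
Step 10. [r2c1∈{2}] only 2 remains possible at r2c1, so r2c1=2.
Step 11. [r3c1∈{4}] only 4 remains possible at r3c1 ⇒ r3c1=4.
Step 12. [r8c7∈{4,5,7}] col 7 places 7 nowhere but r8c7 ⇒ r8c7=7.
Step 13. [r6c9∈{1,5,6}] row 6 places 6 nowhere but r6c9. So r6c9=6.
Step 14. [r6c7∈{1,5}] r6c7 is the only open cell in row 6 admitting 1, so r6c7=1.
Step 15. [r5c3∈{9}] r5c3 has the single candidate 9. So r5c3=9.
Step 16. [r1c2∈{5,9}] col 2 places 9 nowhere but r1c2, so r1c2=9.
Step 17. [r9c2∈{2,5}] in col 2, 5 fits only at r9c2 ⇒ r9c2=5.
Step 18. [r8c9∈{4,5}] 5 has one home in row 8: r8c9, so r8c9=5.
Step 19. [r4c9∈{4}] r4c9 has the single candidate 4, so r4c9=4.
Step 20. [r9c7∈{2,4,9}] in col 7, 4 fits only at r9c7. So r9c7=4.
Step 21. [r1c5∈{3,4,6}] 4 has one home in col 5: r1c5, so r1c5=4.
Step 22. [r1c8∈{1,5,6,8}] across row 1, 6 lands solely at r1c8 ⇒ r1c8=6.
Step 23. [r7c4∈{4,9}] r7c4 is the only open cell in box 8 admitting 4, so r7c4=4.
Step 24. [r7c8∈{8,9}] 9 has one home in row 7: r7c8, so r7c8=9.
Step 25. [r3c8∈{1,5,8}] 8 has one home in col 8: r3c8 ⇒ r3c8=8.
Step 26. [r1c4∈{2,3}] 3 has one home in box 2: r1c4 ⇒ r1c4=3.
Step 27. [r9c9∈{1,2}] row 9 places 2 nowhere but r9c9 ⇒ r9c9=2.
Step 28. [r3c3∈{1,5}] 1 has one home in row 3: r3c3 ⇒ r3c3=1.
Step 29. [r3c7∈{2,5}] in row 3, 5 fits only at r3c7. So r3c7=5.
Step 30. [r3c6∈{9}] nothing but 9 survives at r3c6, so r3c6=9.
Step 31. [r1c1∈{7}] nothing but 7 survives at r1c1. So r1c1=7.
Step 32. [r9c4∈{9}] r9c4 has the single candidate 9. So r9c4=9.
Step 33. [r5c6∈{4}] r5c6's peers cover all but 4 ⇒ r5c6=4.
Step 34. [r3c5∈{6}] r3c5's peers cover all but 6, so r3c5=6.
Step 35. [r5c4∈{7}] nothing but 7 survives at r5c4 ⇒ r5c4=7.
Step 36. [r6c4∈{5}] r6c4's peers cover all but 5. So r6c4=5.
Step 37. [r4c7∈{9}] r4c7's peers cover all but 9, so r4c7=9.
Step 38. [r8c3∈{4}] r8c3 is down to just 4 ⇒ r8c3=4.
Step 39. [r7c9∈{8}] r7c9 has the single candidate 8, so r7c9=8.
Step 40. [r3c4∈{2}] r3c4 is down to just 2, so r3c4=2.
Step 41. [r5c2∈{6}] r5c2's peers cover all but 6 ⇒ r5c2=6.
Step 42. [r1c6∈{8}] only 8 remains possible at r1c6 ⇒ r1c6=8.
Step 43. [r6c3∈{3}] r6c3's peers cover all but 3. So r6c3=3.
Step 44. [r1c9∈{1}] r1c9 has the single candidate 1, so r1c9=1.
Step 45. [r1c3∈{5}] r1c3 is down to just 5. So r1c3=5.
Step 46. [r9c5∈{3}] r9c5 is down to just 3. So r9c5=3.
Step 47. [r7c2∈{2}] r7c2 is down to just 2, so r7c2=2.
Step 48. [r1c7∈{2}] r1c7 is down to just 2. So r1c7=2.
Step 49. [r2c7∈{3}] nothing but 3 survives at r2c7. So r2c7=3.
Step 50. [r7c3∈{7}] only 7 remains possible at r7c3 ⇒ r7c3=7.
Step 51. [r9c8∈{1}] r9c8's peers cover all but 1 ⇒ r9c8=1.
Step 52. [r4c8∈{5}] r4c8 has the single candidate 5 ⇒ r4c8=5.

Answer: 7 9 5 3 4 8 2 6 1 / 2 8 6 1 7 5 3 4 9 / 4 3 1 2 6 9 5 8 7 / 1 7 2 6 8 3 9 5 4 / 5 6 9 7 1 4 8 2 3 / 8 4 3 5 9 2 1 7 6 / 3 2 7 4 5 1 6 9 8 / 9 1 4 8 2 6 7 3 5 / 6 5 8 9 3 7 4 1 2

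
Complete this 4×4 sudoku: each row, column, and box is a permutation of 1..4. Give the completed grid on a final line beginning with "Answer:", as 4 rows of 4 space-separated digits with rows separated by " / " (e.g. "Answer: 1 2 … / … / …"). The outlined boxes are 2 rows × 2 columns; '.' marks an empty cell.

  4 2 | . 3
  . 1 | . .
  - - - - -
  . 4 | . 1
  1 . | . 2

Step 1. [r4c3∈{3,4}] row 4 places 4 nowhere but r4c3 ⇒ r4c3=4.
Step 2. [r4c2∈{3}] r4c2 is down to just 3, so r4c2=3.
Step 3. [r1c3∈{1}] r1c3 is down to just 1. So r1c3=1.
Step 4. [r2c3∈{2}] r2c3 has the single candidate 2 ⇒ r2c3=2.
Step 5. [r2c1∈{3}] r2c1 has the single candidate 3 ⇒ r2c1=3.
Step 6. [r3c3∈{3}] nothing but 3 survives at r3c3 ⇒ r3c3=3.
Step 7. [r3c1∈{2}] nothing but 2 survives at r3c1, so r3c1=2.
Step 8. [r2c4∈{4}] r2c4's peers cover all but 4. So r2c4=4.

Answer: 4 2 1 3 / 3 1 2 4 / 2 4 3 1 / 1 3 4 2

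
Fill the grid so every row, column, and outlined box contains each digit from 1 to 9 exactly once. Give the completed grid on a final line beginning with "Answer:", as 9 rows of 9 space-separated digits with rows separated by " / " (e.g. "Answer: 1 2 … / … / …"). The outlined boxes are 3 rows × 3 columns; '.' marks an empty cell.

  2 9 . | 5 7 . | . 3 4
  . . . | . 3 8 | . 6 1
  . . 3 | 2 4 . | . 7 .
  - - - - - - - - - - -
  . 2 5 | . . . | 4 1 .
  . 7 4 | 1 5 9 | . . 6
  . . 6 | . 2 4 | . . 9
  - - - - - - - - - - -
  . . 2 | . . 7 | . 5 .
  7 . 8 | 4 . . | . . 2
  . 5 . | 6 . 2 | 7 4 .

Step 1. [r6c8∈{8}] only 8 remains possible at r6c8 ⇒ r6c8=8.
Step 2. [r3c7∈{5,8,9}] r3c7 is the only open cell in row 3 admitting 9. So r3c7=9.
Step 3. [r1c3∈{1}] nothing but 1 survives at r1c3 ⇒ r1c3=1.
Step 4. [r4c1∈{3,8,9}] in row 4, 9 fits only at r4c1. So r4c1=9.
Step 5. [r3c9∈{5,8}] in col 9, 5 fits only at r3c9. So r3c9=5.
Step 6. [r6c4∈{3,7}] 7 has one home in row 6: r6c4, so r6c4=7.
Step 7. [r5c1∈{3,8}] r5c1 is the only open cell in row 5 admitting 8. So r5c1=8.
Step 8. [r5c7∈{2,3}] in row 5, 3 fits only at r5c7 ⇒ r5c7=3.
Step 9. [r3c1∈{6}] r3c1 is down to just 6, so r3c1=6.
Step 10. [r8c6∈{1,3,5}] 5 has one home in row 8: r8c6. So r8c6=5.
Step 11. [r8c2∈{1,3,6}] r8c2 is the only open cell in row 8 admitting 3. So r8c2=3.
Step 12. [r7c4∈{3,8,9}] 3 has one home in box 8: r7c4. So r7c4=3.
Step 13. [r9c1∈{1}] nothing but 1 survives at r9c1 ⇒ r9c1=1.
Step 14. [r7c5∈{1,8,9}] in row 7, 9 fits only at r7c5. So r7c5=9.
Step 15. [r7c7∈{1,6,8}] in row 7, 1 fits only at r7c7, so r7c7=1.
Step 16. [r9c5∈{8}] nothing but 8 survives at r9c5 ⇒ r9c5=8.
Step 17. [r7c1∈{4}] r7c1 is down to just 4 ⇒ r7c1=4.
Step 18. [r4c6∈{3,6}] r4c6 is the only open cell in row 4 admitting 3, so r4c6=3.
Step 19. [r7c9∈{8}] only 8 remains possible at r7c9, so r7c9=8.
Step 20. [r8c8∈{9}] only 9 remains possible at r8c8 ⇒ r8c8=9.
Step 21. [r1c6∈{6}] r1c6 is down to just 6, so r1c6=6.
Step 22. [r2c4∈{9}] r2c4 has the single candidate 9, so r2c4=9.
Step 23. [r6c1∈{3}] r6c1's peers cover all but 3. So r6c1=3.
Step 24. [r6c2∈{1}] nothing but 1 survives at r6c2, so r6c2=1.
Step 25. [r4c4∈{8}] nothing but 8 survives at r4c4, so r4c4=8.
Step 26. [r9c9∈{3}] r9c9 has the single candidate 3. So r9c9=3.
Step 27. [r7c2∈{6}] r7c2 is down to just 6. So r7c2=6.
Step 28. [r2c2∈{4}] r2c2 is down to just 4 ⇒ r2c2=4.
Step 29. [r3c2∈{8}] r3c2's peers cover all but 8, so r3c2=8.
Step 30. [r2c3∈{7}] only 7 remains possible at r2c3, so r2c3=7.
Step 31. [r5c8∈{2}] nothing but 2 survives at r5c8, so r5c8=2.
Step 32. [r8c5∈{1}] r8c5 has the single candidate 1 ⇒ r8c5=1.
Step 33. [r2c7∈{2}] r2c7's peers cover all but 2. So r2c7=2.
Step 34. [r4c9∈{7}] r4c9 has the single candidate 7 ⇒ r4c9=7.
Step 35. [r3c6∈{1}] r3c6 has the single candidate 1 ⇒ r3c6=1.
Step 36. [r1c7∈{8}] only 8 remains possible at r1c7. So r1c7=8.
Step 37. [r6c7∈{5}] r6c7's peers cover all but 5 ⇒ r6c7=5.
Step 38. [r2c1∈{5}] r2c1 has the single candidate 5. So r2c1=5.
Step 39. [r9c3∈{9}] nothing but 9 survives at r9c3, so r9c3=9.
Step 40. [r4c5∈{6}] only 6 remains possible at r4c5 ⇒ r4c5=6.
Step 41. [r8c7∈{6}] r8c7 has the single candidate 6. So r8c7=6.

Answer: 2 9 1 5 7 6 8 3 4 / 5 4 7 9 3 8 2 6 1 / 6 8 3 2 4 1 9 7 5 / 9 2 5 8 6 3 4 1 7 / 8 7 4 1 5 9 3 2 6 / 3 1 6 7 2 4 5 8 9 / 4 6 2 3 9 7 1 5 8 / 7 3 8 4 1 5 6 9 2 / 1 5 9 6 8 2 7 4 3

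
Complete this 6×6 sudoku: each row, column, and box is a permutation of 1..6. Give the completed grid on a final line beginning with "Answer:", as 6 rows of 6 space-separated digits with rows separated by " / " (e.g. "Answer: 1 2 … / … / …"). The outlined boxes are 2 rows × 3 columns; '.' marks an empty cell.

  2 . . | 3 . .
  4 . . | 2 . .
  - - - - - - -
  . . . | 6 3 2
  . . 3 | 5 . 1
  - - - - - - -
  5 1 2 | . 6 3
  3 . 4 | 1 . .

Step 1. [r6c6∈{5}] r6c6 has the single candidate 5, so r6c6=5.
Step 2. [r6c2∈{6}] r6c2 is down to just 6, so r6c2=6.
Step 3. [r1c2∈{5}] r1c2 has the single candidate 5. So r1c2=5.
Step 4. [r2c6∈{6}] r2c6's peers cover all but 6. So r2c6=6.
Step 5. [r2c3∈{1}] r2c3 has the single candidate 1. So r2c3=1.
Step 6. [r4c5∈{4}] r4c5 is down to just 4, so r4c5=4.
Step 7. [r3c3∈{5}] only 5 remains possible at r3c3. So r3c3=5.
Step 8. [r2c5∈{5}] r2c5 has the single candidate 5. So r2c5=5.
Step 9. [r3c1∈{1}] r3c1 has the single candidate 1 ⇒ r3c1=1.
Step 10. [r2c2∈{3}] nothing but 3 survives at r2c2, so r2c2=3.
Step 11. [r4c2∈{2}] only 2 remains possible at r4c2. So r4c2=2.
Step 12. [r1c6∈{4}] r1c6 is down to just 4, so r1c6=4.
Step 13. [r6c5∈{2}] nothing but 2 survives at r6c5 ⇒ r6c5=2.
Step 14. [r1c3∈{6}] r1c3 is down to just 6 ⇒ r1c3=6.
Step 15. [r1c5∈{1}] r1c5's peers cover all but 1 ⇒ r1c5=1.
Step 16. [r5c4∈{4}] r5c4 has the single candidate 4, so r5c4=4.
Step 17. [r4c1∈{6}] r4c1's peers cover all but 6. So r4c1=6.
Step 18. [r3c2∈{4}] r3c2 has the single candidate 4. So r3c2=4.

Answer: 2 5 6 3 1 4 / 4 3 1 2 5 6 / 1 4 5 6 3 2 / 6 2 3 5 4 1 / 5 1 2 4 6 3 / 3 6 4 1 2 5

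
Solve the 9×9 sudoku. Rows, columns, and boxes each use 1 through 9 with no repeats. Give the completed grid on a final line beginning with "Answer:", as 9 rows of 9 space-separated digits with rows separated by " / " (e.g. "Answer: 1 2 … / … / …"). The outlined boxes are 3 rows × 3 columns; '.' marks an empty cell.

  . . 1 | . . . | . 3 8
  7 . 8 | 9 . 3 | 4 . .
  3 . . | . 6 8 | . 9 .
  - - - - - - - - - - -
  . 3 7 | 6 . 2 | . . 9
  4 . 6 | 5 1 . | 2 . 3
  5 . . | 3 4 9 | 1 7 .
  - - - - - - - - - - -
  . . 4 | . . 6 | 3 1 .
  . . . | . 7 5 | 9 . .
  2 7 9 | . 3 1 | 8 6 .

Step 1. [r3c3∈{2,5}] 5 has one home in col 3: r3c3, so r3c3=5.
Step 2. [r7c1∈{8}] r7c1 is down to just 8. So r7c1=8.
Step 3. [r1c7∈{5,6,7}] in col 7, 6 fits only at r1c7, so r1c7=6.
Step 4. [r7c4∈{2}] r7c4's peers cover all but 2, so r7c4=2.
Step 5. [r9c4∈{4}] only 4 remains possible at r9c4, so r9c4=4.
Step 6. [r2c9∈{1,2,5}] in row 2, 1 fits only at r2c9, so r2c9=1.
Step 7. [r2c8∈{2,5}] box 3 places 5 nowhere but r2c8. So r2c8=5.
Step 8. [r3c9∈{2,7}] in box 3, 2 fits only at r3c9, so r3c9=2.
Step 9. [r1c6∈{4,7}] 4 has one home in col 6: r1c6, so r1c6=4.
Step 10. [r5c2∈{8,9}] 9 has one home in row 5: r5c2. So r5c2=9.
Step 11. [r1c2∈{2}] r1c2 has the single candidate 2 ⇒ r1c2=2.
Step 12. [r4c8∈{4,8}] row 4 places 4 nowhere but r4c8 ⇒ r4c8=4.
Step 13. [r8c1∈{1,6}] in col 1, 6 fits only at r8c1. So r8c1=6.
Step 14. [r7c9∈{5,7}] r7c9 is the only open cell in row 7 admitting 7, so r7c9=7.
Step 15. [r1c4∈{7}] r1c4 is down to just 7. So r1c4=7.
Step 16. [r8c8∈{2}] only 2 remains possible at r8c8. So r8c8=2.
Step 17. [r3c7∈{7}] r3c7 has the single candidate 7 ⇒ r3c7=7.
Step 18. [r2c2∈{6}] r2c2's peers cover all but 6, so r2c2=6.
Step 19. [r5c8∈{8}] r5c8 has the single candidate 8. So r5c8=8.
Step 20. [r4c1∈{1}] r4c1 has the single candidate 1. So r4c1=1.
Step 21. [r7c5∈{9}] nothing but 9 survives at r7c5 ⇒ r7c5=9.
Step 22. [r3c4∈{1}] r3c4's peers cover all but 1, so r3c4=1.
Step 23. [r5c6∈{7}] nothing but 7 survives at r5c6, so r5c6=7.
Step 24. [r4c5∈{8}] r4c5's peers cover all but 8. So r4c5=8.
Step 25. [r8c9∈{4}] nothing but 4 survives at r8c9, so r8c9=4.
Step 26. [r8c4∈{8}] r8c4's peers cover all but 8 ⇒ r8c4=8.
Step 27. [r1c5∈{5}] r1c5's peers cover all but 5 ⇒ r1c5=5.
Step 28. [r2c5∈{2}] r2c5 is down to just 2 ⇒ r2c5=2.
Step 29. [r8c2∈{1}] r8c2 is down to just 1 ⇒ r8c2=1.
Step 30. [r6c9∈{6}] r6c9 is down to just 6, so r6c9=6.
Step 31. [r6c2∈{8}] r6c2 has the single candidate 8 ⇒ r6c2=8.
Step 32. [r8c3∈{3}] only 3 remains possible at r8c3, so r8c3=3.
Step 33. [r4c7∈{5}] r4c7 is down to just 5. So r4c7=5.
Step 34. [r1c1∈{9}] only 9 remains possible at r1c1 ⇒ r1c1=9.
Step 35. [r3c2∈{4}] nothing but 4 survives at r3c2 ⇒ r3c2=4.
Step 36. [r7c2∈{5}] r7c2's peers cover all but 5. So r7c2=5.
Step 37. [r6c3∈{2}] nothing but 2 survives at r6c3. So r6c3=2.
Step 38. [r9c9∈{5}] r9c9 has the single candidate 5. So r9c9=5.

Answer: 9 2 1 7 5 4 6 3 8 / 7 6 8 9 2 3 4 5 1 / 3 4 5 1 6 8 7 9 2 / 1 3 7 6 8 2 5 4 9 / 4 9 6 5 1 7 2 8 3 / 5 8 2 3 4 9 1 7 6 / 8 5 4 2 9 6 3 1 7 / 6 1 3 8 7 5 9 2 4 / 2 7 9 4 3 1 8 6 5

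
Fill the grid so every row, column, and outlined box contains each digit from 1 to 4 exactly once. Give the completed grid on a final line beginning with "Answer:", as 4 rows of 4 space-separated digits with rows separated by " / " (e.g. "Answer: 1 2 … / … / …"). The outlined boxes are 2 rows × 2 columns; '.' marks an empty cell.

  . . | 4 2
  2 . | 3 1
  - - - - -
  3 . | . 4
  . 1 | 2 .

Step 1. [r1c1∈{1}] r1c1 is down to just 1 ⇒ r1c1=1.
Step 2. [r3c2∈{2}] r3c2 has the single candidate 2. So r3c2=2.
Step 3. [r4c1∈{4}] nothing but 4 survives at r4c1, so r4c1=4.
Step 4. [r3c3∈{1}] r3c3 has the single candidate 1. So r3c3=1.
Step 5. [r4c4∈{3}] r4c4's peers cover all but 3, so r4c4=3.
Step 6. [r2c2∈{4}] r2c2 has the single candidate 4 ⇒ r2c2=4.
Step 7. [r1c2∈{3}] only 3 remains possible at r1c2. So r1c2=3.

Answer: 1 3 4 2 / 2 4 3 1 / 3 2 1 4 / 4 1 2 3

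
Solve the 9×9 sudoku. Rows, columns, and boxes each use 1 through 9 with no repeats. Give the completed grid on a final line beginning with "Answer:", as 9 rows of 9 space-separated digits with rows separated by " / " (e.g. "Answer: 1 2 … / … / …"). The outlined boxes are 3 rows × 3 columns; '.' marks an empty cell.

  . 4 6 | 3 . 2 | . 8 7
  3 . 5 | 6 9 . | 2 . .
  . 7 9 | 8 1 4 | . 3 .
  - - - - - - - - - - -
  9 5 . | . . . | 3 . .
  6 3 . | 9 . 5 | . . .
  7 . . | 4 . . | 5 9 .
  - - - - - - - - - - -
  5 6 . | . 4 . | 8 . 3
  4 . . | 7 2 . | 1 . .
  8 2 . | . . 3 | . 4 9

Step 1. [r4c4∈{1,2}] r4c4 is the only open cell in col 4 admitting 2, so r4c4=2.
Step 2. [r5c7∈{4,7}] col 7 places 4 nowhere but r5c7 ⇒ r5c7=4.
Step 3. [r8c6∈{6,8,9}] across row 8, 8 lands solely at r8c6 ⇒ r8c6=8.
Step 4. [r9c5∈{5,6}] in box 8, 6 fits only at r9c5, so r9c5=6.
Step 5. [r2c8∈{1}] r2c8 has the single candidate 1 ⇒ r2c8=1.
Step 6. [r6c2∈{1,8}] 1 has one home in col 2: r6c2, so r6c2=1.
Step 7. [r4c6∈{1,6,7}] box 5 places 1 nowhere but r4c6 ⇒ r4c6=1.
Step 8. [r3c9∈{5,6}] 5 has one home in row 3: r3c9 ⇒ r3c9=5.
Step 9. [r8c9∈{6}] r8c9 is down to just 6. So r8c9=6.
Step 10. [r4c9∈{8}] r4c9 is down to just 8, so r4c9=8.
Step 11. [r6c9∈{2}] nothing but 2 survives at r6c9, so r6c9=2.
Step 12. [r5c8∈{7}] r5c8's peers cover all but 7 ⇒ r5c8=7.
Step 13. [r6c3∈{8}] nothing but 8 survives at r6c3 ⇒ r6c3=8.
Step 14. [r7c4∈{1}] r7c4's peers cover all but 1, so r7c4=1.
Step 15. [r7c3∈{7}] only 7 remains possible at r7c3, so r7c3=7.
Step 16. [r2c6∈{7}] r2c6's peers cover all but 7. So r2c6=7.
Step 17. [r8c2∈{9}] nothing but 9 survives at r8c2, so r8c2=9.
Step 18. [r5c3∈{2}] only 2 remains possible at r5c3. So r5c3=2.
Step 19. [r2c9∈{4}] r2c9 has the single candidate 4 ⇒ r2c9=4.
Step 20. [r5c5∈{8}] r5c5 is down to just 8, so r5c5=8.
Step 21. [r4c3∈{4}] nothing but 4 survives at r4c3 ⇒ r4c3=4.
Step 22. [r6c6∈{6}] only 6 remains possible at r6c6, so r6c6=6.
Step 23. [r3c1∈{2}] r3c1 has the single candidate 2 ⇒ r3c1=2.
Step 24. [r9c7∈{7}] r9c7 is down to just 7 ⇒ r9c7=7.
Step 25. [r3c7∈{6}] only 6 remains possible at r3c7, so r3c7=6.
Step 26. [r1c1∈{1}] only 1 remains possible at r1c1, so r1c1=1.
Step 27. [r2c2∈{8}] r2c2 is down to just 8. So r2c2=8.
Step 28. [r5c9∈{1}] r5c9 is down to just 1. So r5c9=1.
Step 29. [r1c5∈{5}] r1c5 has the single candidate 5. So r1c5=5.
Step 30. [r8c8∈{5}] only 5 remains possible at r8c8, so r8c8=5.
Step 31. [r4c5∈{7}] nothing but 7 survives at r4c5. So r4c5=7.
Step 32. [r8c3∈{3}] r8c3 is down to just 3, so r8c3=3.
Step 33. [r4c8∈{6}] r4c8's peers cover all but 6, so r4c8=6.
Step 34. [r9c4∈{5}] r9c4 is down to just 5, so r9c4=5.
Step 35. [r7c8∈{2}] r7c8 has the single candidate 2 ⇒ r7c8=2.
Step 36. [r9c3∈{1}] r9c3 has the single candidate 1. So r9c3=1.
Step 37. [r1c7∈{9}] r1c7 is down to just 9. So r1c7=9.
Step 38. [r7c6∈{9}] r7c6 is down to just 9 ⇒ r7c6=9.
Step 39. [r6c5∈{3}] nothing but 3 survives at r6c5 ⇒ r6c5=3.

Answer: 1 4 6 3 5 2 9 8 7 / 3 8 5 6 9 7 2 1 4 / 2 7 9 8 1 4 6 3 5 / 9 5 4 2 7 1 3 6 8 / 6 3 2 9 8 5 4 7 1 / 7 1 8 4 3 6 5 9 2 / 5 6 7 1 4 9 8 2 3 / 4 9 3 7 2 8 1 5 6 / 8 2 1 5 6 3 7 4 9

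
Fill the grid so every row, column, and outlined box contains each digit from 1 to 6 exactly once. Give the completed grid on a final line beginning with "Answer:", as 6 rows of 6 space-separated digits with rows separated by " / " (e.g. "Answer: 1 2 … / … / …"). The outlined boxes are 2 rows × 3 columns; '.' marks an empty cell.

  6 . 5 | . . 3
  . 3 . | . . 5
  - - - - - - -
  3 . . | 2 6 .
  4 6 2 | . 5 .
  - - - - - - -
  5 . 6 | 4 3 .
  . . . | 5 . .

Step 1. [r1c4∈{1}] only 1 remains possible at r1c4. So r1c4=1.
Step 2. [r6c5∈{1,2}] col 5 places 1 nowhere but r6c5, so r6c5=1.
Step 3. [r6c1∈{2}] nothing but 2 survives at r6c1 ⇒ r6c1=2.
Step 4. [r3c3∈{1}] nothing but 1 survives at r3c3. So r3c3=1.
Step 5. [r2c3∈{4}] r2c3 is down to just 4. So r2c3=4.
Step 6. [r2c5∈{2}] only 2 remains possible at r2c5 ⇒ r2c5=2.
Step 7. [r2c1∈{1}] r2c1's peers cover all but 1. So r2c1=1.
Step 8. [r6c6∈{6}] r6c6's peers cover all but 6 ⇒ r6c6=6.
Step 9. [r3c2∈{5}] r3c2 is down to just 5. So r3c2=5.
Step 10. [r1c2∈{2}] r1c2's peers cover all but 2. So r1c2=2.
Step 11. [r6c3∈{3}] r6c3's peers cover all but 3, so r6c3=3.
Step 12. [r6c2∈{4}] only 4 remains possible at r6c2, so r6c2=4.
Step 13. [r1c5∈{4}] r1c5 has the single candidate 4 ⇒ r1c5=4.
Step 14. [r3c6∈{4}] r3c6 has the single candidate 4 ⇒ r3c6=4.
Step 15. [r4c6∈{1}] only 1 remains possible at r4c6 ⇒ r4c6=1.
Step 16. [r2c4∈{6}] nothing but 6 survives at r2c4, so r2c4=6.
Step 17. [r5c2∈{1}] r5c2 has the single candidate 1. So r5c2=1.
Step 18. [r4c4∈{3}] r4c4's peers cover all but 3, so r4c4=3.
Step 19. [r5c6∈{2}] r5c6 has the single candidate 2 ⇒ r5c6=2.

Answer: 6 2 5 1 4 3 / 1 3 4 6 2 5 / 3 5 1 2 6 4 / 4 6 2 3 5 1 / 5 1 6 4 3 2 / 2 4 3 5 1 6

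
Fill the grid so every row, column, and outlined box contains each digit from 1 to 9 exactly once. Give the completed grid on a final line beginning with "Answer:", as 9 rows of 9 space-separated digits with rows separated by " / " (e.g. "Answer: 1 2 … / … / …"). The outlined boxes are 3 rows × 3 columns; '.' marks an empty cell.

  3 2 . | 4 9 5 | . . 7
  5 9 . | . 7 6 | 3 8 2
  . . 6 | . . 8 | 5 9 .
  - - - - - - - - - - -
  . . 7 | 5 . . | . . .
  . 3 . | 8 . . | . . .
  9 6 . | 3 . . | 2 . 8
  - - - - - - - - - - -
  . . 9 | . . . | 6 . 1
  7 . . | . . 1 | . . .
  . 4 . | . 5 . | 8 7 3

Step 1. [r7c6∈{2,3,4,7}] r7c6 is the only open cell in col 6 admitting 3 ⇒ r7c6=3.
Step 2. [r2c3∈{1,4}] 4 has one home in row 2: r2c3. So r2c3=4.
Step 3. [r3c1∈{1}] r3c1's peers cover all but 1, so r3c1=1.
Step 4. [r4c2∈{1,8}] in col 2, 1 fits only at r4c2 ⇒ r4c2=1.
Step 5. [r3c4∈{2}] r3c4 is down to just 2 ⇒ r3c4=2.
Step 6. [r5c7∈{1,4,7,9}] col 7 places 7 nowhere but r5c7. So r5c7=7.
Step 7. [r1c8∈{1,6}] row 1 places 6 nowhere but r1c8. So r1c8=6.
Step 8. [r6c3∈{5}] nothing but 5 survives at r6c3 ⇒ r6c3=5.
Step 9. [r5c3∈{2}] r5c3 has the single candidate 2, so r5c3=2.
Step 10. [r5c1∈{4}] r5c1's peers cover all but 4, so r5c1=4.
Step 11. [r5c6∈{9}] r5c6 has the single candidate 9. So r5c6=9.
Step 12. [r9c6∈{2}] r9c6 is down to just 2 ⇒ r9c6=2.
Step 13. [r4c6∈{4}] r4c6's peers cover all but 4. So r4c6=4.
Step 14. [r8c7∈{4,9}] r8c7 is the only open cell in col 7 admitting 4, so r8c7=4.
Step 15. [r8c9∈{5,9}] r8c9 is the only open cell in box 9 admitting 9 ⇒ r8c9=9.
Step 16. [r8c4∈{6}] r8c4 has the single candidate 6 ⇒ r8c4=6.
Step 17. [r8c5∈{8}] nothing but 8 survives at r8c5, so r8c5=8.
Step 18. [r8c8∈{2,5}] r8c8 is the only open cell in row 8 admitting 2, so r8c8=2.
Step 19. [r6c5∈{1}] r6c5's peers cover all but 1, so r6c5=1.
Step 20. [r7c8∈{5}] r7c8 is down to just 5 ⇒ r7c8=5.
Step 21. [r5c5∈{6}] nothing but 6 survives at r5c5 ⇒ r5c5=6.
Step 22. [r7c2∈{8}] r7c2 is down to just 8, so r7c2=8.
Step 23. [r3c5∈{3}] r3c5 is down to just 3. So r3c5=3.
Step 24. [r7c5∈{4}] r7c5 has the single candidate 4, so r7c5=4.
Step 25. [r3c9∈{4}] r3c9's peers cover all but 4 ⇒ r3c9=4.
Step 26. [r5c9∈{5}] r5c9's peers cover all but 5. So r5c9=5.
Step 27. [r4c5∈{2}] nothing but 2 survives at r4c5 ⇒ r4c5=2.
Step 28. [r4c9∈{6}] only 6 remains possible at r4c9, so r4c9=6.
Step 29. [r4c7∈{9}] r4c7 is down to just 9. So r4c7=9.
Step 30. [r6c8∈{4}] nothing but 4 survives at r6c8. So r6c8=4.
Step 31. [r4c8∈{3}] r4c8's peers cover all but 3 ⇒ r4c8=3.
Step 32. [r7c4∈{7}] r7c4's peers cover all but 7 ⇒ r7c4=7.
Step 33. [r9c3∈{1}] r9c3 has the single candidate 1 ⇒ r9c3=1.
Step 34. [r2c4∈{1}] r2c4 has the single candidate 1. So r2c4=1.
Step 35. [r5c8∈{1}] nothing but 1 survives at r5c8. So r5c8=1.
Step 36. [r8c2∈{5}] r8c2's peers cover all but 5 ⇒ r8c2=5.
Step 37. [r9c1∈{6}] r9c1 is down to just 6. So r9c1=6.
Step 38. [r1c7∈{1}] only 1 remains possible at r1c7 ⇒ r1c7=1.
Step 39. [r6c6∈{7}] only 7 remains possible at r6c6, so r6c6=7.
Step 40. [r3c2∈{7}] nothing but 7 survives at r3c2. So r3c2=7.
Step 41. [r9c4∈{9}] r9c4 is down to just 9 ⇒ r9c4=9.
Step 42. [r4c1∈{8}] r4c1's peers cover all but 8. So r4c1=8.
Step 43. [r1c3∈{8}] r1c3's peers cover all but 8 ⇒ r1c3=8.
Step 44. [r7c1∈{2}] r7c1's peers cover all but 2, so r7c1=2.
Step 45. [r8c3∈{3}] r8c3's peers cover all but 3 ⇒ r8c3=3.

Answer: 3 2 8 4 9 5 1 6 7 / 5 9 4 1 7 6 3 8 2 / 1 7 6 2 3 8 5 9 4 / 8 1 7 5 2 4 9 3 6 / 4 3 2 8 6 9 7 1 5 / 9 6 5 3 1 7 2 4 8 / 2 8 9 7 4 3 6 5 1 / 7 5 3 6 8 1 4 2 9 / 6 4 1 9 5 2 8 7 3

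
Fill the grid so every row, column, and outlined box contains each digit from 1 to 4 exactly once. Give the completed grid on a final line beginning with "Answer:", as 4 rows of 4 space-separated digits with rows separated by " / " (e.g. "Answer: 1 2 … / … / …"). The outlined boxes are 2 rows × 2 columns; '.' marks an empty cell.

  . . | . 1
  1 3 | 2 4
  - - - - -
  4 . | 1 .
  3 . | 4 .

Step 1. [r3c2∈{2}] r3c2's peers cover all but 2, so r3c2=2.
Step 2. [r1c2∈{4}] r1c2 is down to just 4, so r1c2=4.
Step 3. [r4c4∈{2}] only 2 remains possible at r4c4, so r4c4=2.
Step 4. [r4c2∈{1}] r4c2 has the single candidate 1, so r4c2=1.
Step 5. [r1c1∈{2}] only 2 remains possible at r1c1 ⇒ r1c1=2.
Step 6. [r1c3∈{3}] nothing but 3 survives at r1c3 ⇒ r1c3=3.
Step 7. [r3c4∈{3}] r3c4 has the single candidate 3, so r3c4=3.

Answer: 2 4 3 1 / 1 3 2 4 / 4 2 1 3 / 3 1 4 2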